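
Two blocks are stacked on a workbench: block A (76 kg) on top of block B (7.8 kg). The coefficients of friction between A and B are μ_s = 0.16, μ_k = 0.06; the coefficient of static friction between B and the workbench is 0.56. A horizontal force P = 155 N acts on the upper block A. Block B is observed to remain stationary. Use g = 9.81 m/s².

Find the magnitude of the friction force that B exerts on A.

f ≈ 44.7 N

Normal force at the A–B interface: N₁ = m_A g = 745.6 N.
Maximum static friction on A from B: μ_s N₁ = 0.16×745.6 = 119.3 N.
P = 155 N exceeds that limit, so A slips over B and the interface friction becomes kinetic: f₁ = μ_k N₁ = 0.06×745.6 = 44.7 N.
B experiences an equal 44.7 N forward from A (third law). B is in equilibrium, so the floor supplies f₂ = 44.7 N of static friction (limit μ_s(m_A+m_B)g = 460.4 N, not exceeded).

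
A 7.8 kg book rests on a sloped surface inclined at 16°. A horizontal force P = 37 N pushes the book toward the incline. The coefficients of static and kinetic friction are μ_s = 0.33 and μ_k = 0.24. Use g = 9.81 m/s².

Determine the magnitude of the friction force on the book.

f ≈ 14.5 N (down the incline)

Resolve perpendicular to the incline: N = m g cos θ + P sin θ = 7.8×9.81×cos 16° + 37×sin 16° = 83.75 N.
Along the incline, the net driving force (taking up-slope positive) is P cos θ − m g sin θ = 35.57 − 21.09 = 14.48 N, so equilibrium requires friction f = -14.48 N (down-slope).
The limit of static friction is μ_s N = 27.64 N.
Since 14.48 N is within the 27.64 N limit, the book stays put and friction is exactly 14.5 N.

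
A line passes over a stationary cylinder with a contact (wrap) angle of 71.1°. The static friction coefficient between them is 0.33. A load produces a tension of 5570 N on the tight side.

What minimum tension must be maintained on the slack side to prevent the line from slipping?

Capstan equation at impending slip: T_tight/T_slack = e^{μβ}.
β = 71.1° = 1.241 rad; e^{μβ} = e^{0.33×1.241} = 1.506.
T_slack = T_tight / e^{μβ} = 5570 / 1.506 = 3700 N.

T_min ≈ 3700 N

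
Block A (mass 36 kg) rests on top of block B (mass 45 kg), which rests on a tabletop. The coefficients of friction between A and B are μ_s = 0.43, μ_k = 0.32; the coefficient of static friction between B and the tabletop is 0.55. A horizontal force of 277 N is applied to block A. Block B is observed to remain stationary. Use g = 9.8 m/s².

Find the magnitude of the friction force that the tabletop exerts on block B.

Between the blocks, N₁ = m_A g = 352.8 N.
Maximum static friction on A from B: μ_s N₁ = 0.43×352.8 = 151.7 N.
Since P = 277 N > 151.7 N, A slides on B; the A–B friction is kinetic: f₁ = μ_k N₁ = 0.32×352.8 = 113 N.
By Newton's third law B feels 113 N forward from A. With B stationary, the floor's static friction on B balances it: f₂ = 113 N (well within μ_s(m_A+m_B)g = 436.6 N).

f ≈ 113 N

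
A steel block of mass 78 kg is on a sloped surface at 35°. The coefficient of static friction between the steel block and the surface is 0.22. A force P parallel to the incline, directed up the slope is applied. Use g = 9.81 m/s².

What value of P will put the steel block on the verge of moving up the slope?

At impending motion up the slope, friction acts down-slope at its limit: f = μ_s N.
P is parallel to the surface, so N = m g cos θ = 627 N.
Along the incline: P = m g sin θ + μ_s N = 439 + 0.22×627 = 577 N.

P ≈ 577 N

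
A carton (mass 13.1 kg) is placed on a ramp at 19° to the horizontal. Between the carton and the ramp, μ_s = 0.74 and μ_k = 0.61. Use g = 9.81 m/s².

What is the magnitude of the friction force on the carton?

The normal reaction is N = m g cos θ = 121.5 N.
Along the slope the weight component is m g sin θ = 41.84 N; friction must supply exactly this, acting up-slope.
Maximum static friction available: μ_s N = 0.74 × 121.5 = 89.92 N.
Since |41.84| ≤ 89.92 N, static friction is sufficient; f equals the required value, not μ_s N.

f ≈ 41.8 N (up the incline)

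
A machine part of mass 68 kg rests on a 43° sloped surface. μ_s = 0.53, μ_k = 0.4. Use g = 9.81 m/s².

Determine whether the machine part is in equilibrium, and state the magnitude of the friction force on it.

N = m g cos θ = 488 N.
Down-slope weight component: m g sin θ = 455 N.
μ_s N = 259 N.
455 > 259 N, so it slides; kinetic friction f = μ_k N = 0.4×488 = 195 N.

f ≈ 195 N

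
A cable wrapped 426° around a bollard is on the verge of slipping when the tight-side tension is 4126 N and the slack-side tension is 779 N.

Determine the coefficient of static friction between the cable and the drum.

μ ≈ 0.224

T₂/T₁ = e^{μβ} → μ = ln(T₂/T₁)/β.
β = 426° = 7.435 rad.
μ = ln(4126/779)/7.435 = ln(5.297)/7.435 = 0.224.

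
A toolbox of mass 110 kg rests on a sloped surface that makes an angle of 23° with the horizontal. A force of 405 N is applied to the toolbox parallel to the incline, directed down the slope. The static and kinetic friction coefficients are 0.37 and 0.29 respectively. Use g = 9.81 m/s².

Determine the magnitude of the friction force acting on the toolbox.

f ≈ 288 N (up the incline)

Normal force: N = m g cos θ = 110 × 9.81 × cos 23° = 993.3 N.
The friction needed for equilibrium is m g sin θ + P = 421.6 + 405 = 826.6 N, measured positive up-slope.
Static friction can supply at most μ_s N = 367.5 N.
|826.6| exceeds 367.5 N, so the toolbox slips down-slope; friction is kinetic, f = μ_k N = 0.29×993.3 = 288 N.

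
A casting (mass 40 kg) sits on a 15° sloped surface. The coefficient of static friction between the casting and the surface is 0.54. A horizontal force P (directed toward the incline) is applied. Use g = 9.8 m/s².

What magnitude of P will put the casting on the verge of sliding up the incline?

P ≈ 370 N

At impending motion up the slope, friction acts down-slope at its limit: f = μ_s N.
Perpendicular to the incline: N = m g cos θ + P sin θ.
Along the incline: P cos θ = m g sin θ + μ_s N = m g sin θ + μ_s (m g cos θ + P sin θ).
Solving, P (cos θ − μ_s sin θ) = m g (sin θ + μ_s cos θ), so P = 40×9.8×(sin 15° + 0.54 cos 15°)/(cos 15° − 0.54 sin 15°) = 392×0.7804/0.8262 = 370 N.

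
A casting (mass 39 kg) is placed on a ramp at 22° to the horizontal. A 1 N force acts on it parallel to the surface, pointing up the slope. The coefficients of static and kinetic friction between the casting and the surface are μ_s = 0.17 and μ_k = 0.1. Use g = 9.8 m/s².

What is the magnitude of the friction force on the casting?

f ≈ 35.4 N (up the incline)

Perpendicular to the surface, N = m g cos θ = 39·9.8·cos 22° = 354.4 N.
Parallel to the incline, ΣF = 0 gives f = m g sin θ − P = 143.2 − 1 = 142.2 N (up-slope positive).
Maximum static friction available: μ_s N = 0.17 × 354.4 = 60.24 N.
|142.2| exceeds 60.24 N, so the casting slips down-slope; friction is kinetic, f = μ_k N = 0.1×354.4 = 35.4 N.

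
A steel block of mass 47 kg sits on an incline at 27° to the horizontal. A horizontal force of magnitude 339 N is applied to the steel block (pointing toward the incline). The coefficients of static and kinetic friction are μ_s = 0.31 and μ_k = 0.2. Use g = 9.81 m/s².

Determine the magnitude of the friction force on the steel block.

Normal direction: N = m g cos θ + P sin θ = 564.7 N.
Parallel to the incline: P cos θ − m g sin θ = 302.1 − 209.3 = 92.73 N; the friction needed to balance this is 92.73 N acting down the slope.
The limit of static friction is μ_s N = 175.1 N.
|f_req| = 92.73 ≤ 175.1 N → the steel block is in equilibrium; friction equals the required value.

f ≈ 92.7 N (down the incline)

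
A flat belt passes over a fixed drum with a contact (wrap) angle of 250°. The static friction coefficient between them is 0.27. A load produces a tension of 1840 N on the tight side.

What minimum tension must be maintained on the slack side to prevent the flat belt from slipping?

T_min ≈ 566 N

Capstan equation at impending slip: T_tight/T_slack = e^{μβ}.
β = 250° = 4.363 rad; e^{μβ} = e^{0.27×4.363} = 3.248.
T_slack = T_tight / e^{μβ} = 1840 / 3.248 = 566 N.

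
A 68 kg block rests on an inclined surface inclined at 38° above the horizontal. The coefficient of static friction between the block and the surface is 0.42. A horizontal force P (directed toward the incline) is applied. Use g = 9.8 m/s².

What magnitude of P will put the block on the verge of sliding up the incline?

P ≈ 1190 N

At impending motion up the slope, friction acts down-slope at its limit: f = μ_s N.
Perpendicular to the incline: N = m g cos θ + P sin θ.
Along the incline: P cos θ = m g sin θ + μ_s N = m g sin θ + μ_s (m g cos θ + P sin θ).
Solving, P (cos θ − μ_s sin θ) = m g (sin θ + μ_s cos θ), so P = 68×9.8×(sin 38° + 0.42 cos 38°)/(cos 38° − 0.42 sin 38°) = 666×0.9466/0.5294 = 1190 N.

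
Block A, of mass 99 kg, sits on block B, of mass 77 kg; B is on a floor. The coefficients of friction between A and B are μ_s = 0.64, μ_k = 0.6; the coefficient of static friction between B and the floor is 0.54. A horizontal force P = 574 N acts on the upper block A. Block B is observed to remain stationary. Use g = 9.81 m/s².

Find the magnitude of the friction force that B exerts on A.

f ≈ 574 N

Normal force at the A–B interface: N₁ = m_A g = 971.2 N.
Maximum static friction on A from B: μ_s N₁ = 0.64×971.2 = 621.6 N.
Since P = 574 N ≤ 621.6 N, A does not slip on B; friction on A equals P = 574 N.
By Newton's third law B feels 574 N forward from A. With B stationary, the floor's static friction on B balances it: f₂ = 574 N (well within μ_s(m_A+m_B)g = 932.3 N).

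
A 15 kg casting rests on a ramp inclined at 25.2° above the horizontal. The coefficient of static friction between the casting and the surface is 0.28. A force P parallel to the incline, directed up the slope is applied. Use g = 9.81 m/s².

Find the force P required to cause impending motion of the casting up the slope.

P ≈ 99.9 N

At impending motion up the slope, friction acts down-slope at its limit: f = μ_s N.
P is parallel to the surface, so N = m g cos θ = 133 N.
Along the incline: P = m g sin θ + μ_s N = 62.7 + 0.28×133 = 99.9 N.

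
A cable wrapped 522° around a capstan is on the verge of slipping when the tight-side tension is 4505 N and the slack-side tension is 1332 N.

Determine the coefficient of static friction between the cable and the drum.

T₂/T₁ = e^{μβ} → μ = ln(T₂/T₁)/β.
β = 522° = 9.111 rad.
μ = ln(4505/1332)/9.111 = ln(3.382)/9.111 = 0.134.

μ ≈ 0.134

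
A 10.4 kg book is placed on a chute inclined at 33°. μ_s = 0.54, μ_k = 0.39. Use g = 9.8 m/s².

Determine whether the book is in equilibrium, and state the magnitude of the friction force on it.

f ≈ 33.3 N

N = m g cos θ = 85.5 N.
Down-slope weight component: m g sin θ = 55.5 N.
μ_s N = 46.2 N.
55.5 > 46.2 N, so it slides; kinetic friction f = μ_k N = 0.39×85.5 = 33.3 N.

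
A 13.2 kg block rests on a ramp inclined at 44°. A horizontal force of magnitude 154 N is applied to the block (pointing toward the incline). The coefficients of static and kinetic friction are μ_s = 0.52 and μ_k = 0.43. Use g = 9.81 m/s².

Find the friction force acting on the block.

f ≈ 20.8 N (down the incline)

The horizontal push has a component P sin θ into the surface, so N = m g cos θ + P sin θ = 93.15 + 107 = 200.1 N.
Parallel to the incline: P cos θ − m g sin θ = 110.8 − 89.95 = 20.83 N; the friction needed to balance this is 20.83 N acting down the slope.
Maximum static friction: μ_s N = 0.52 × 200.1 = 104.1 N.
Since 20.83 N is within the 104.1 N limit, the block stays put and friction is exactly 20.8 N.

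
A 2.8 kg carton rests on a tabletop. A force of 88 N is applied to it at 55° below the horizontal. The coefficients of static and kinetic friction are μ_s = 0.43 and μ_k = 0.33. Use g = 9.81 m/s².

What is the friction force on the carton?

Vertical equilibrium gives N = m g + P sin α = 99.55 N.
The horizontal driving force is P cos α = 50.47 N, so equilibrium needs friction f = 50.47 N.
μ_s N = 0.43 × 99.55 = 42.81 N.
The required friction exceeds μ_s N, so the carton moves and f = μ_k N = 32.9 N.

f ≈ 32.9 N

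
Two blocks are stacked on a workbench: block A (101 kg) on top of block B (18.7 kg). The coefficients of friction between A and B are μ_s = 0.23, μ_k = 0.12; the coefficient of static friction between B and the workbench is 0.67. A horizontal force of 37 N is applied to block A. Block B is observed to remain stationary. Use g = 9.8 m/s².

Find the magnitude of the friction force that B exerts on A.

Normal force at the A–B interface: N₁ = m_A g = 989.8 N.
Maximum static friction on A from B: μ_s N₁ = 0.23×989.8 = 227.7 N.
Since P = 37 N ≤ 227.7 N, A does not slip on B; friction on A equals P = 37 N.
By Newton's third law B feels 37 N forward from A. With B stationary, the floor's static friction on B balances it: f₂ = 37 N (well within μ_s(m_A+m_B)g = 786 N).

f ≈ 37 N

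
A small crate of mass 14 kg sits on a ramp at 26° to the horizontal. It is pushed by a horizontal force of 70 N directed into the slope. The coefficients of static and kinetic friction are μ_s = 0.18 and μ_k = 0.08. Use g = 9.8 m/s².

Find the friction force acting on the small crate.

The horizontal push has a component P sin θ into the surface, so N = m g cos θ + P sin θ = 123.3 + 30.69 = 154 N.
Along the incline, the net driving force (taking up-slope positive) is P cos θ − m g sin θ = 62.92 − 60.14 = 2.771 N, so equilibrium requires friction f = -2.771 N (down-slope).
Maximum static friction: μ_s N = 0.18 × 154 = 27.72 N.
|f_req| = 2.771 ≤ 27.72 N → the small crate is in equilibrium; friction equals the required value.

f ≈ 2.77 N (down the incline)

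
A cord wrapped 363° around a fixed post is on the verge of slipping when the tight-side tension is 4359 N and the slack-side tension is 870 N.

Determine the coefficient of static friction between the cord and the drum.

T₂/T₁ = e^{μβ} → μ = ln(T₂/T₁)/β.
β = 363° = 6.336 rad.
μ = ln(4359/870)/6.336 = ln(5.01)/6.336 = 0.254.

μ ≈ 0.254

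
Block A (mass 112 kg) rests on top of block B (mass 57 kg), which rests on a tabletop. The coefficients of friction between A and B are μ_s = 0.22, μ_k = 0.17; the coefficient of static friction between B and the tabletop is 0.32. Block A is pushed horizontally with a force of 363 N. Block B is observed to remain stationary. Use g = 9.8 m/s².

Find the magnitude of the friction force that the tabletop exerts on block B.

f ≈ 187 N

Normal force at the A–B interface: N₁ = m_A g = 1098 N.
So the A–B interface can sustain at most μ_s N₁ = 241.5 N of static friction.
Since P = 363 N > 241.5 N, A slides on B; the A–B friction is kinetic: f₁ = μ_k N₁ = 0.17×1098 = 187 N.
B experiences an equal 187 N forward from A (third law). B is in equilibrium, so the floor supplies f₂ = 187 N of static friction (limit μ_s(m_A+m_B)g = 530 N, not exceeded).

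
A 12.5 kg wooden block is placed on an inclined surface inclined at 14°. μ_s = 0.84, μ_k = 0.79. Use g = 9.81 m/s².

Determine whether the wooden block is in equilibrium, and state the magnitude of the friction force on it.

N = m g cos θ = 119 N.
Down-slope weight component: m g sin θ = 29.7 N.
μ_s N = 99.9 N.
29.7 ≤ 99.9 N, so it stays put; friction = 29.7 N.

f ≈ 29.7 N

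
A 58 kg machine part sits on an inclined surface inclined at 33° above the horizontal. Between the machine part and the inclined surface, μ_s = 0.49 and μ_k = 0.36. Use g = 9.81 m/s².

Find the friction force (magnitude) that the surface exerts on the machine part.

f ≈ 172 N (up the incline)

The normal reaction is N = m g cos θ = 477.2 N.
For equilibrium along the incline, friction must balance the weight component: f = m g sin θ = 309.9 N up the slope.
The static-friction ceiling is μ_s N = 0.49 × 477.2 = 233.8 N.
Since |309.9| > 233.8 N, static friction cannot hold it; the machine part slides down the incline and kinetic friction applies: f = μ_k N = 0.36 × 477.2 = 172 N.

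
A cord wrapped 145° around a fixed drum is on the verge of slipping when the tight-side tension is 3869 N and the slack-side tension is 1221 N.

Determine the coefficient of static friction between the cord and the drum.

μ ≈ 0.456

T₂/T₁ = e^{μβ} → μ = ln(T₂/T₁)/β.
β = 145° = 2.531 rad.
μ = ln(3869/1221)/2.531 = ln(3.169)/2.531 = 0.456.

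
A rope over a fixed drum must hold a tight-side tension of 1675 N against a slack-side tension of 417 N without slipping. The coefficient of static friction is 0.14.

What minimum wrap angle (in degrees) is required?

T₂/T₁ = e^{μβ} → β = ln(T₂/T₁)/μ.
β = ln(1675/417)/0.14 = 1.39/0.14 = 9.932 rad.
In degrees: β = 9.932 × 180/π = 569°.

β_min ≈ 569°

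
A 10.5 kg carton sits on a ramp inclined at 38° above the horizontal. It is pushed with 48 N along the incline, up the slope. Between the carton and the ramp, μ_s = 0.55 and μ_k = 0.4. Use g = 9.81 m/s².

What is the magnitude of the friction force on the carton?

Perpendicular to the surface, N = m g cos θ = 10.5·9.81·cos 38° = 81.17 N.
Parallel to the incline, ΣF = 0 gives f = m g sin θ − P = 63.42 − 48 = 15.42 N (up-slope positive).
Static friction can supply at most μ_s N = 44.64 N.
Since |15.42| ≤ 44.64 N, no slip — friction simply equals what equilibrium demands.

f ≈ 15.4 N (up the incline)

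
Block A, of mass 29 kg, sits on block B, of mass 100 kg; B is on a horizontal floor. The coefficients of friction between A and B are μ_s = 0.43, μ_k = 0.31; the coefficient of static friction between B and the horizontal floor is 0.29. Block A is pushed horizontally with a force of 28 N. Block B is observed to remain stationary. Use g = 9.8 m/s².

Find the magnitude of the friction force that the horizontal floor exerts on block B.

f ≈ 28 N

Normal force at the A–B interface: N₁ = m_A g = 284.2 N.
Maximum static friction on A from B: μ_s N₁ = 0.43×284.2 = 122.2 N.
P = 28 N is within that limit, so A and B move together (both at rest); the A–B friction is simply f₁ = P = 28 N.
By Newton's third law B feels 28 N forward from A. With B stationary, the floor's static friction on B balances it: f₂ = 28 N (well within μ_s(m_A+m_B)g = 366.6 N).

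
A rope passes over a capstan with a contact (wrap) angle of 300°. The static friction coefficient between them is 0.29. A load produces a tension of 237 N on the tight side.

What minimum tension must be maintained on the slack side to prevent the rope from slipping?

Capstan equation at impending slip: T_tight/T_slack = e^{μβ}.
β = 300° = 5.236 rad; e^{μβ} = e^{0.29×5.236} = 4.565.
T_slack = T_tight / e^{μβ} = 237 / 4.565 = 51.9 N.

T_min ≈ 51.9 N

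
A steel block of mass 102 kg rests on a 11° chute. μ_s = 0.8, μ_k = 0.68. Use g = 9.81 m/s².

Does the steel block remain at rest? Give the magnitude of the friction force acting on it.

f ≈ 191 N

N = m g cos θ = 982 N.
Down-slope weight component: m g sin θ = 191 N.
μ_s N = 786 N.
191 ≤ 786 N, so it stays put; friction = 191 N.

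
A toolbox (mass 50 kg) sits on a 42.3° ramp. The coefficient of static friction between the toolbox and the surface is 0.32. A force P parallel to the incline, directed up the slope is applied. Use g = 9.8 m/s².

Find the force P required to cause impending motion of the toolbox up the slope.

P ≈ 446 N

At impending motion up the slope, friction acts down-slope at its limit: f = μ_s N.
P is parallel to the surface, so N = m g cos θ = 362 N.
Along the incline: P = m g sin θ + μ_s N = 330 + 0.32×362 = 446 N.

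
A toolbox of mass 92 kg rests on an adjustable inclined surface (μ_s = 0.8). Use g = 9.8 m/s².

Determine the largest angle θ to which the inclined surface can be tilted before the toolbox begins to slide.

θ_max ≈ 38.7°

At the slip threshold, m g sin θ = μ_s · m g cos θ, so tan θ = μ_s.
θ_max = arctan(0.8) = 38.7°.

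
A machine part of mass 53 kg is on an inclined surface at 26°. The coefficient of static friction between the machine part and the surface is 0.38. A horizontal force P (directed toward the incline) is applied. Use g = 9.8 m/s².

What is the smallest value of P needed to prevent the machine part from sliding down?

The machine part tends to slide down (tan θ > μ_s), so at the point of impending slip friction acts up-slope at its limit: f = μ_s N.
Perpendicular to the incline: N = m g cos θ + P sin θ.
Along the incline: P cos θ + μ_s N = m g sin θ, i.e. P cos θ + μ_s (m g cos θ + P sin θ) = m g sin θ.
Solving, P (cos θ + μ_s sin θ) = m g (sin θ − μ_s cos θ), so P = 519×0.09683/1.065 = 47.2 N.

P_min ≈ 47.2 N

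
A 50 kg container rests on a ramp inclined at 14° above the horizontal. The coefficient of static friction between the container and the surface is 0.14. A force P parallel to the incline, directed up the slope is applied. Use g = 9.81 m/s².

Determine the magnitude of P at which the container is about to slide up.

P ≈ 185 N

At impending motion up the slope, friction acts down-slope at its limit: f = μ_s N.
P is parallel to the surface, so N = m g cos θ = 476 N.
Along the incline: P = m g sin θ + μ_s N = 119 + 0.14×476 = 185 N.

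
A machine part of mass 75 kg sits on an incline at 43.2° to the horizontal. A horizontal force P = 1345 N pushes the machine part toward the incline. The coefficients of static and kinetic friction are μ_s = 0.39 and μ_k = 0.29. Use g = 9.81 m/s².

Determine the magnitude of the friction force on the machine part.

Normal direction: N = m g cos θ + P sin θ = 1457 N.
Parallel to the incline: P cos θ − m g sin θ = 980.5 − 503.7 = 476.8 N; the friction needed to balance this is 476.8 N acting down the slope.
Maximum static friction: μ_s N = 0.39 × 1457 = 568.3 N.
Since 476.8 N is within the 568.3 N limit, the machine part stays put and friction is exactly 477 N.

f ≈ 477 N (down the incline)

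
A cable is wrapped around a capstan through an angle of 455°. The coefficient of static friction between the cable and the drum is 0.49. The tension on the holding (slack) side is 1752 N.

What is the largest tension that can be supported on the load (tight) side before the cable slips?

At impending slip the capstan equation gives T₂/T₁ = e^{μβ} with β in radians.
β = 455° × π/180 = 7.941 rad.
e^{μβ} = e^{0.49×7.941} = 48.97.
T₂ = T₁ · e^{μβ} = 1752 × 48.97 = 85800 N.

T_max ≈ 85800 N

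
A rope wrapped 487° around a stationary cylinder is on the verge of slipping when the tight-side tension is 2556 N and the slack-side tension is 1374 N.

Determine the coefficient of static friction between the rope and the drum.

μ ≈ 0.073

T₂/T₁ = e^{μβ} → μ = ln(T₂/T₁)/β.
β = 487° = 8.5 rad.
μ = ln(2556/1374)/8.5 = ln(1.86)/8.5 = 0.073.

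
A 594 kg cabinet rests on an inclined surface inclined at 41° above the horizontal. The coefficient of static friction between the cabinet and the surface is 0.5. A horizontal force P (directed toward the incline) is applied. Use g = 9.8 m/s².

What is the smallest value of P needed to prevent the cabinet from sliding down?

The cabinet tends to slide down (tan θ > μ_s), so at the point of impending slip friction acts up-slope at its limit: f = μ_s N.
Perpendicular to the incline: N = m g cos θ + P sin θ.
Along the incline: P cos θ + μ_s N = m g sin θ, i.e. P cos θ + μ_s (m g cos θ + P sin θ) = m g sin θ.
Solving, P (cos θ + μ_s sin θ) = m g (sin θ − μ_s cos θ), so P = 5820×0.2787/1.083 = 1500 N.

P_min ≈ 1500 N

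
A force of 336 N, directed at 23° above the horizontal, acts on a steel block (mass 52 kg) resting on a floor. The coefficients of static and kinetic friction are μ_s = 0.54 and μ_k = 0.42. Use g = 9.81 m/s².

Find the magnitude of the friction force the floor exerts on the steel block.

N = m g − P sin α = 510.1 − 336×sin 23° = 378.8 N.
The horizontal driving force is P cos α = 309.3 N, so equilibrium needs friction f = 309.3 N.
The static-friction limit is μ_s N = 204.6 N.
The required friction exceeds μ_s N, so the steel block moves and f = μ_k N = 159 N.

f ≈ 159 N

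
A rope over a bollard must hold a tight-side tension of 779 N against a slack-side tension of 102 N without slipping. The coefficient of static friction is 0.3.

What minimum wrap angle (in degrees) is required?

T₂/T₁ = e^{μβ} → β = ln(T₂/T₁)/μ.
β = ln(779/102)/0.3 = 2.033/0.3 = 6.777 rad.
In degrees: β = 6.777 × 180/π = 388°.

β_min ≈ 388°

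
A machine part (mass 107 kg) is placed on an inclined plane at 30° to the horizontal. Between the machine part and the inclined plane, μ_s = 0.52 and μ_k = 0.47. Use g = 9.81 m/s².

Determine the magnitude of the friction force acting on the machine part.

Perpendicular to the surface, N = m g cos θ = 107·9.81·cos 30° = 909 N.
For equilibrium along the incline, friction must balance the weight component: f = m g sin θ = 524.8 N up the slope.
Maximum static friction available: μ_s N = 0.52 × 909 = 472.7 N.
Since |524.8| > 472.7 N, static friction cannot hold it; the machine part slides down the incline and kinetic friction applies: f = μ_k N = 0.47 × 909 = 427 N.

f ≈ 427 N (up the incline)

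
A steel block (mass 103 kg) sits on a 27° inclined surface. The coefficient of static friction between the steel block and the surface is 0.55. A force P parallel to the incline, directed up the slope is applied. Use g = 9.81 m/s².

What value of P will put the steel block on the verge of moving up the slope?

At impending motion up the slope, friction acts down-slope at its limit: f = μ_s N.
P is parallel to the surface, so N = m g cos θ = 900 N.
Along the incline: P = m g sin θ + μ_s N = 459 + 0.55×900 = 954 N.

P ≈ 954 N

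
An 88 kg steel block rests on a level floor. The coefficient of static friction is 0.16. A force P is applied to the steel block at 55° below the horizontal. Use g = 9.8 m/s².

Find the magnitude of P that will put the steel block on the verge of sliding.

P ≈ 312 N

N = m g + P sin α (the push presses the steel block into the level floor).
At impending slip, P cos α = μ_s N = μ_s (m g + P sin α).
Solving: P (cos α − μ_s sin α) = μ_s m g → P = 0.16×862/(cos 55° − 0.16 sin 55°) = 138/0.4425 = 312 N.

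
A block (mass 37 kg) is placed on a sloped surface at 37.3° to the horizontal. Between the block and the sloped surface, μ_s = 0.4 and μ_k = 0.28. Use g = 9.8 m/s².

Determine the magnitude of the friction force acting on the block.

The normal reaction is N = m g cos θ = 288.4 N.
For equilibrium along the incline, friction must balance the weight component: f = m g sin θ = 219.7 N up the slope.
Maximum static friction available: μ_s N = 0.4 × 288.4 = 115.4 N.
Since |219.7| > 115.4 N, static friction cannot hold it; the block slides down the incline and kinetic friction applies: f = μ_k N = 0.28 × 288.4 = 80.8 N.

f ≈ 80.8 N (up the incline)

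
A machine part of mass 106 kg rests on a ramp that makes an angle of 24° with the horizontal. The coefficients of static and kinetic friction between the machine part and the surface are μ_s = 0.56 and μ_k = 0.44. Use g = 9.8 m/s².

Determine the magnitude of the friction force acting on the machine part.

Normal force: N = m g cos θ = 106 × 9.8 × cos 24° = 949 N.
Along the slope the weight component is m g sin θ = 422.5 N; friction must supply exactly this, acting up-slope.
The static-friction ceiling is μ_s N = 0.56 × 949 = 531.4 N.
Since |422.5| ≤ 531.4 N, static friction is sufficient; f equals the required value, not μ_s N.

f ≈ 423 N (up the incline)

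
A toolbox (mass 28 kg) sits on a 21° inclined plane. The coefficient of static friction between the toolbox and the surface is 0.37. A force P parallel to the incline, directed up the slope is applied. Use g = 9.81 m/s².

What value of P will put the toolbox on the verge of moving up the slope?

At impending motion up the slope, friction acts down-slope at its limit: f = μ_s N.
P is parallel to the surface, so N = m g cos θ = 256 N.
Along the incline: P = m g sin θ + μ_s N = 98.4 + 0.37×256 = 193 N.

P ≈ 193 N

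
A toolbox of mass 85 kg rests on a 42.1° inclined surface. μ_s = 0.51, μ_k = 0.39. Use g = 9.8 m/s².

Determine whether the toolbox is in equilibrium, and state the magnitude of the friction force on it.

N = m g cos θ = 618 N.
Down-slope weight component: m g sin θ = 558 N.
μ_s N = 315 N.
558 > 315 N, so it slides; kinetic friction f = μ_k N = 0.39×618 = 241 N.

f ≈ 241 N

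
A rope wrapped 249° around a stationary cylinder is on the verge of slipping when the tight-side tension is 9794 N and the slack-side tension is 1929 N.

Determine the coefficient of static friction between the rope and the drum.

μ ≈ 0.374

T₂/T₁ = e^{μβ} → μ = ln(T₂/T₁)/β.
β = 249° = 4.346 rad.
μ = ln(9794/1929)/4.346 = ln(5.077)/4.346 = 0.374.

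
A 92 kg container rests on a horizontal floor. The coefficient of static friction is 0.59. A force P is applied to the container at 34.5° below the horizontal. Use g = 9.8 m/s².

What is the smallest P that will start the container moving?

P ≈ 1090 N

N = m g + P sin α (the push presses the container into the horizontal floor).
At impending slip, P cos α = μ_s N = μ_s (m g + P sin α).
Solving: P (cos α − μ_s sin α) = μ_s m g → P = 0.59×902/(cos 34.5° − 0.59 sin 34.5°) = 532/0.4899 = 1090 N.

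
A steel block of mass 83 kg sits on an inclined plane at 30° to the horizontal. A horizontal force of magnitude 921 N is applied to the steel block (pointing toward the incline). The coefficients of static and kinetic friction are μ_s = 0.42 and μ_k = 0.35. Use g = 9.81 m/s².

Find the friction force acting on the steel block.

f ≈ 390 N (down the incline)

The horizontal push has a component P sin θ into the surface, so N = m g cos θ + P sin θ = 705.1 + 460.5 = 1166 N.
Along the incline, the net driving force (taking up-slope positive) is P cos θ − m g sin θ = 797.6 − 407.1 = 390.5 N, so equilibrium requires friction f = -390.5 N (down-slope).
Maximum static friction: μ_s N = 0.42 × 1166 = 489.6 N.
|f_req| = 390.5 ≤ 489.6 N → the steel block is in equilibrium; friction equals the required value.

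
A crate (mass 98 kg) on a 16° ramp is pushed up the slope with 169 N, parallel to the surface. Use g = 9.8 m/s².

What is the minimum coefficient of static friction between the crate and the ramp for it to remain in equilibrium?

μ_s,min ≈ 0.104

N = m g cos θ = 923.2 N.
Friction must make up the shortfall along the incline: f = m g sin θ − P = 264.7 − 169 = 95.72 N.
At the threshold f = μ_s N, so μ_s,min = 95.72/923.2 = 0.104.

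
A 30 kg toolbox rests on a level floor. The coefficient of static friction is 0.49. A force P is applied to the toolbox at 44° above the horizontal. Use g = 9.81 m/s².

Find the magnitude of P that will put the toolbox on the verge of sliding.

P ≈ 136 N

N = m g − P sin α (the pull lifts the toolbox).
At impending slip, P cos α = μ_s N = μ_s (m g − P sin α).
Solving: P (cos α + μ_s sin α) = μ_s m g → P = 0.49×294/(cos 44° + 0.49 sin 44°) = 144/1.06 = 136 N.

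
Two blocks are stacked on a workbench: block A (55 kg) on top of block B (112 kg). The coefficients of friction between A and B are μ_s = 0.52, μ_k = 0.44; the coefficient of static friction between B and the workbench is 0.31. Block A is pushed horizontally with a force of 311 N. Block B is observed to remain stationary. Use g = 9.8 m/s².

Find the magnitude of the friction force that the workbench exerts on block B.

Between the blocks, N₁ = m_A g = 539 N.
So the A–B interface can sustain at most μ_s N₁ = 280.3 N of static friction.
P = 311 N exceeds that limit, so A slips over B and the interface friction becomes kinetic: f₁ = μ_k N₁ = 0.44×539 = 237 N.
B experiences an equal 237 N forward from A (third law). B is in equilibrium, so the floor supplies f₂ = 237 N of static friction (limit μ_s(m_A+m_B)g = 507.3 N, not exceeded).

f ≈ 237 N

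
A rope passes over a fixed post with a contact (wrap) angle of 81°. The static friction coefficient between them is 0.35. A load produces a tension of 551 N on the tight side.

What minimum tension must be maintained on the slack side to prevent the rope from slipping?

T_min ≈ 336 N

Capstan equation at impending slip: T_tight/T_slack = e^{μβ}.
β = 81° = 1.414 rad; e^{μβ} = e^{0.35×1.414} = 1.64.
T_slack = T_tight / e^{μβ} = 551 / 1.64 = 336 N.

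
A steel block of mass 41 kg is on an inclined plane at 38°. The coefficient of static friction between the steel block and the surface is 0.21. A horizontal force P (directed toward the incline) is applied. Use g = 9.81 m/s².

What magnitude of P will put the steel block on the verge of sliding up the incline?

At impending motion up the slope, friction acts down-slope at its limit: f = μ_s N.
Perpendicular to the incline: N = m g cos θ + P sin θ.
Along the incline: P cos θ = m g sin θ + μ_s N = m g sin θ + μ_s (m g cos θ + P sin θ).
Solving, P (cos θ − μ_s sin θ) = m g (sin θ + μ_s cos θ), so P = 41×9.81×(sin 38° + 0.21 cos 38°)/(cos 38° − 0.21 sin 38°) = 402×0.7811/0.6587 = 477 N.

P ≈ 477 N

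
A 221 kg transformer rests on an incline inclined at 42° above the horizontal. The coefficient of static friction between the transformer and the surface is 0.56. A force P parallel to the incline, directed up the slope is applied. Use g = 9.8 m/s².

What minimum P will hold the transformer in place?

The transformer tends to slide down (tan θ > μ_s), so at the point of impending slip friction acts up-slope at its limit: f = μ_s N.
P is parallel to the surface, so N = m g cos θ = 1610 N.
Along the incline: P + μ_s N = m g sin θ, so P = 1450 − 0.56×1610 = 548 N.

P_min ≈ 548 N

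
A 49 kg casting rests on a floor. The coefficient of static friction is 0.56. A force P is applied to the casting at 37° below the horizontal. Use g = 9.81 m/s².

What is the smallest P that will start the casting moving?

N = m g + P sin α (the push presses the casting into the floor).
At impending slip, P cos α = μ_s N = μ_s (m g + P sin α).
Solving: P (cos α − μ_s sin α) = μ_s m g → P = 0.56×481/(cos 37° − 0.56 sin 37°) = 269/0.4616 = 583 N.

P ≈ 583 N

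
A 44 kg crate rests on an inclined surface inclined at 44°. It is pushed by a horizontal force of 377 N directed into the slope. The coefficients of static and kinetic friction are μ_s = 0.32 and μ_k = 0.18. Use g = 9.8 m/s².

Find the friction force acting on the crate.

f ≈ 28.3 N (up the incline)

Resolve perpendicular to the incline: N = m g cos θ + P sin θ = 44×9.8×cos 44° + 377×sin 44° = 572.1 N.
Along the incline, the net driving force (taking up-slope positive) is P cos θ − m g sin θ = 271.2 − 299.5 = -28.35 N, so equilibrium requires friction f = 28.35 N (up-slope).
The limit of static friction is μ_s N = 183.1 N.
|f_req| = 28.35 ≤ 183.1 N → the crate is in equilibrium; friction equals the required value.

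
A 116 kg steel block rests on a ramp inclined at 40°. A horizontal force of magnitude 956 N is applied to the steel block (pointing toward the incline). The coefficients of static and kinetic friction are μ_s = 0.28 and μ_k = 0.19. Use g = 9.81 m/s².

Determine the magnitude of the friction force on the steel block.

f ≈ 0.872 N (down the incline)

Resolve perpendicular to the incline: N = m g cos θ + P sin θ = 116×9.81×cos 40° + 956×sin 40° = 1486 N.
Along the incline, the net driving force (taking up-slope positive) is P cos θ − m g sin θ = 732.3 − 731.5 = 0.8719 N, so equilibrium requires friction f = -0.8719 N (down-slope).
Maximum static friction: μ_s N = 0.28 × 1486 = 416.1 N.
Since 0.8719 N is within the 416.1 N limit, the steel block stays put and friction is exactly 0.872 N.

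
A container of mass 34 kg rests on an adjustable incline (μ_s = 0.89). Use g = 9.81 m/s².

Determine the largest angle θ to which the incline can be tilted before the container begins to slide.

At the slip threshold, m g sin θ = μ_s · m g cos θ, so tan θ = μ_s.
θ_max = arctan(0.89) = 41.7°.

θ_max ≈ 41.7°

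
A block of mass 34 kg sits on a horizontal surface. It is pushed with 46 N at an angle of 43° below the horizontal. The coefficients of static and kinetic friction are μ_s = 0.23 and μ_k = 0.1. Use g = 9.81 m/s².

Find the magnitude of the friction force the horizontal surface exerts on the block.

Vertical equilibrium gives N = m g + P sin α = 364.9 N.
For equilibrium, f = P cos α = 46×cos 43° = 33.64 N.
μ_s N = 0.23 × 364.9 = 83.93 N.
Since 33.64 N does not exceed the limit, the block stays at rest and f = 33.6 N.

f ≈ 33.6 N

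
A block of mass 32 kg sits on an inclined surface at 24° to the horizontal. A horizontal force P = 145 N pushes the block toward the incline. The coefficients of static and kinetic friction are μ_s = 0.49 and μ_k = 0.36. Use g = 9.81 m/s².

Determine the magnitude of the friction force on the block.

Resolve perpendicular to the incline: N = m g cos θ + P sin θ = 32×9.81×cos 24° + 145×sin 24° = 345.8 N.
Parallel to the incline: P cos θ − m g sin θ = 132.5 − 127.7 = 4.781 N; the friction needed to balance this is 4.781 N acting down the slope.
The limit of static friction is μ_s N = 169.4 N.
Since 4.781 N is within the 169.4 N limit, the block stays put and friction is exactly 4.78 N.

f ≈ 4.78 N (down the incline)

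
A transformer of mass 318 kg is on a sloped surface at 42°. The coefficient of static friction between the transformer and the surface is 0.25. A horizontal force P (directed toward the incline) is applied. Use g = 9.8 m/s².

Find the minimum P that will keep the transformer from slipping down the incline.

P_min ≈ 1650 N

The transformer tends to slide down (tan θ > μ_s), so at the point of impending slip friction acts up-slope at its limit: f = μ_s N.
Perpendicular to the incline: N = m g cos θ + P sin θ.
Along the incline: P cos θ + μ_s N = m g sin θ, i.e. P cos θ + μ_s (m g cos θ + P sin θ) = m g sin θ.
Solving, P (cos θ + μ_s sin θ) = m g (sin θ − μ_s cos θ), so P = 3120×0.4833/0.9104 = 1650 N.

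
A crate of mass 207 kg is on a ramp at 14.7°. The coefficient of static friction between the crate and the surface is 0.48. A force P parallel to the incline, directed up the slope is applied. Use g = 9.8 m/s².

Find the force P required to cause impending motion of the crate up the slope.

At impending motion up the slope, friction acts down-slope at its limit: f = μ_s N.
P is parallel to the surface, so N = m g cos θ = 1960 N.
Along the incline: P = m g sin θ + μ_s N = 515 + 0.48×1960 = 1460 N.

P ≈ 1460 N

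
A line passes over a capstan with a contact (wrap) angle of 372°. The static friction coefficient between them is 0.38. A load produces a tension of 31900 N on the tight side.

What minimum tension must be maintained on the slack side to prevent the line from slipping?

T_min ≈ 2710 N

Capstan equation at impending slip: T_tight/T_slack = e^{μβ}.
β = 372° = 6.493 rad; e^{μβ} = e^{0.38×6.493} = 11.79.
T_slack = T_tight / e^{μβ} = 31900 / 11.79 = 2710 N.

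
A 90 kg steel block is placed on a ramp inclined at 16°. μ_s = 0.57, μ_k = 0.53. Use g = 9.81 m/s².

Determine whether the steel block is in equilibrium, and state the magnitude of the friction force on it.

N = m g cos θ = 849 N.
Down-slope weight component: m g sin θ = 243 N.
μ_s N = 484 N.
243 ≤ 484 N, so it stays put; friction = 243 N.

f ≈ 243 N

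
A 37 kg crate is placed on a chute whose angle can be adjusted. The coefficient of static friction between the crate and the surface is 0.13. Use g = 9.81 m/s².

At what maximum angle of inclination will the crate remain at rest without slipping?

θ_max ≈ 7.41°

At the slip threshold, m g sin θ = μ_s · m g cos θ, so tan θ = μ_s.
θ_max = arctan(0.13) = 7.41°.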